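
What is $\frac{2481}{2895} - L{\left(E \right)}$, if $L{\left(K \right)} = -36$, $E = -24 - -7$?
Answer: $\frac{35567}{965} \approx 36.857$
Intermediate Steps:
$E = -17$ ($E = -24 + 7 = -17$)
$\frac{2481}{2895} - L{\left(E \right)} = \frac{2481}{2895} - -36 = 2481 \cdot \frac{1}{2895} + 36 = \frac{827}{965} + 36 = \frac{35567}{965}$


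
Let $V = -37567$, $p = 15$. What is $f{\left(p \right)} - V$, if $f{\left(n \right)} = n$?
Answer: $37582$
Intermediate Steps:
$f{\left(p \right)} - V = 15 - -37567 = 15 + 37567 = 37582$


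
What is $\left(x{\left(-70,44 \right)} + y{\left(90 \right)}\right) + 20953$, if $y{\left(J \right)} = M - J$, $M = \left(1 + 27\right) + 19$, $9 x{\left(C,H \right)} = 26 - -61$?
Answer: $\frac{62759}{3} \approx 20920.0$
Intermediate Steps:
$x{\left(C,H \right)} = \frac{29}{3}$ ($x{\left(C,H \right)} = \frac{26 - -61}{9} = \frac{26 + 61}{9} = \frac{1}{9} \cdot 87 = \frac{29}{3}$)
$M = 47$ ($M = 28 + 19 = 47$)
$y{\left(J \right)} = 47 - J$
$\left(x{\left(-70,44 \right)} + y{\left(90 \right)}\right) + 20953 = \left(\frac{29}{3} + \left(47 - 90\right)\right) + 20953 = \left(\frac{29}{3} - 43\right) + 20953 = - \frac{100}{3} + 20953 = \frac{62759}{3}$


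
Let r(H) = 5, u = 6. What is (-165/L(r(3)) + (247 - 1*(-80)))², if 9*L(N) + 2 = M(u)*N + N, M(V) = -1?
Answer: 4575321/4 ≈ 1.1438e+6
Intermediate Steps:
L(N) = -2/9 (L(N) = -2/9 + (-N + N)/9 = -2/9 + (⅑)*0 = -2/9 + 0 = -2/9)
(-165/L(r(3)) + (247 - 1*(-80)))² = (-165/(-2/9) + (247 - 1*(-80)))² = (-165*(-9/2) + (247 + 80))² = (1485/2 + 327)² = (2139/2)² = 4575321/4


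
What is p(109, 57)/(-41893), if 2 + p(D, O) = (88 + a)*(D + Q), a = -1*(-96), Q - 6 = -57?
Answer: -10670/41893 ≈ -0.25470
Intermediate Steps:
Q = -51 (Q = 6 - 57 = -51)
a = 96
p(D, O) = -9386 + 184*D (p(D, O) = -2 + (88 + 96)*(D - 51) = -2 + 184*(-51 + D) = -2 + (-9384 + 184*D) = -9386 + 184*D)
p(109, 57)/(-41893) = (-9386 + 184*109)/(-41893) = (-9386 + 20056)*(-1/41893) = 10670*(-1/41893) = -10670/41893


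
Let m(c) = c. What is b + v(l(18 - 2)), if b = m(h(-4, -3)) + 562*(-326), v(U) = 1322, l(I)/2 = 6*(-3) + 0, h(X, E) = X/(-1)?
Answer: -181886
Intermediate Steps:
h(X, E) = -X (h(X, E) = X*(-1) = -X)
l(I) = -36 (l(I) = 2*(6*(-3) + 0) = 2*(-18 + 0) = 2*(-18) = -36)
b = -183208 (b = -1*(-4) + 562*(-326) = 4 - 183212 = -183208)
b + v(l(18 - 2)) = -183208 + 1322 = -181886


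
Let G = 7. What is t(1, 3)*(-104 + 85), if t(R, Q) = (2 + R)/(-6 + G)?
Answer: -57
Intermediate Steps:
t(R, Q) = 2 + R (t(R, Q) = (2 + R)/(-6 + 7) = (2 + R)/1 = (2 + R)*1 = 2 + R)
t(1, 3)*(-104 + 85) = (2 + 1)*(-104 + 85) = 3*(-19) = -57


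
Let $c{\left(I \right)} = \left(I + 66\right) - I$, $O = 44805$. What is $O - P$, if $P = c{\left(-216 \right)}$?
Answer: $44739$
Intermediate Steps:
$c{\left(I \right)} = 66$ ($c{\left(I \right)} = \left(66 + I\right) - I = 66$)
$P = 66$
$O - P = 44805 - 66 = 44739$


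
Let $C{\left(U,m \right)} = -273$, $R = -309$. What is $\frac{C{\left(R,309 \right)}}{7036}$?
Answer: $- \frac{273}{7036} \approx -0.0388$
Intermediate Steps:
$\frac{C{\left(R,309 \right)}}{7036} = - \frac{273}{7036}$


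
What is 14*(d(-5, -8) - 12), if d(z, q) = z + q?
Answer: -350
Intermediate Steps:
d(z, q) = q + z
14*(d(-5, -8) - 12) = 14*((-8 - 5) - 12) = 14*(-13 - 12) = 14*(-25) = -350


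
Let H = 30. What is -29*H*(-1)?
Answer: 870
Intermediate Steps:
-29*H*(-1) = -29*30*(-1) = -870*(-1) = 870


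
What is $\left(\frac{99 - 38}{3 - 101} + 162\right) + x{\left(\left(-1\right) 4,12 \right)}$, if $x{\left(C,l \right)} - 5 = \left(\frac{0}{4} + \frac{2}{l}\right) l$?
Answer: $\frac{16501}{98} \approx 168.38$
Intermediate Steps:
$x{\left(C,l \right)} = 7$ ($x{\left(C,l \right)} = 5 + \left(\frac{0}{4} + \frac{2}{l}\right) l = 5 + \left(0 \cdot \frac{1}{4} + \frac{2}{l}\right) l = 5 + \left(0 + \frac{2}{l}\right) l = 5 + \frac{2}{l} l = 5 + 2 = 7$)
$\left(\frac{99 - 38}{3 - 101} + 162\right) + x{\left(\left(-1\right) 4,12 \right)} = \left(\frac{99 - 38}{3 - 101} + 162\right) + 7 = \left(\frac{99 - 38}{-98} + 162\right) + 7 = \left(\left(99 - 38\right) \left(- \frac{1}{98}\right) + 162\right) + 7 = \left(61 \left(- \frac{1}{98}\right) + 162\right) + 7 = \left(- \frac{61}{98} + 162\right) + 7 = \frac{15815}{98} + 7 = \frac{16501}{98}$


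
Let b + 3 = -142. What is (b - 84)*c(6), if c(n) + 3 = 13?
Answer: -2290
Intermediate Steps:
b = -145 (b = -3 - 142 = -145)
c(n) = 10 (c(n) = -3 + 13 = 10)
(b - 84)*c(6) = (-145 - 84)*10 = -229*10 = -2290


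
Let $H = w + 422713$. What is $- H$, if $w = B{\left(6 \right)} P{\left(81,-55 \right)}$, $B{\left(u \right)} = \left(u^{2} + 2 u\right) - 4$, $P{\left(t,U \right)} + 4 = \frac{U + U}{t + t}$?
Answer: $- \frac{34223077}{81} \approx -4.2251 \cdot 10^{5}$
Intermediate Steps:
$P{\left(t,U \right)} = -4 + \frac{U}{t}$ ($P{\left(t,U \right)} = -4 + \frac{U + U}{t + t} = -4 + \frac{2 U}{2 t} = -4 + 2 U \frac{1}{2 t} = -4 + \frac{U}{t}$)
$B{\left(u \right)} = -4 + u^{2} + 2 u$
$w = - \frac{16676}{81}$ ($w = \left(-4 + 6^{2} + 2 \cdot 6\right) \left(-4 - \frac{55}{81}\right) = \left(-4 + 36 + 12\right) \left(-4 - \frac{55}{81}\right) = 44 \left(-4 - \frac{55}{81}\right) = 44 \left(- \frac{379}{81}\right) = - \frac{16676}{81} \approx -205.88$)
$H = \frac{34223077}{81}$ ($H = - \frac{16676}{81} + 422713 = \frac{34223077}{81} \approx 4.2251 \cdot 10^{5}$)
$- H = \left(-1\right) \frac{34223077}{81} = - \frac{34223077}{81}$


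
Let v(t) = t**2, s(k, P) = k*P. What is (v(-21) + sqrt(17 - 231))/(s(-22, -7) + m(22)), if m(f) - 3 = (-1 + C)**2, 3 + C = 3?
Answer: 441/158 + I*sqrt(214)/158 ≈ 2.7911 + 0.092587*I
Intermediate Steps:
s(k, P) = P*k
C = 0 (C = -3 + 3 = 0)
m(f) = 4 (m(f) = 3 + (-1 + 0)**2 = 3 + (-1)**2 = 3 + 1 = 4)
(v(-21) + sqrt(17 - 231))/(s(-22, -7) + m(22)) = ((-21)**2 + sqrt(17 - 231))/(-7*(-22) + 4) = (441 + sqrt(-214))/(154 + 4) = (441 + I*sqrt(214))/158 = (441 + I*sqrt(214))*(1/158) = 441/158 + I*sqrt(214)/158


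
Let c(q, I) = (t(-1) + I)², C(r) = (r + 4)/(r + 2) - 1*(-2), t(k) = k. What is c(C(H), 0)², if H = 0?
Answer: 1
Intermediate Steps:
C(r) = 2 + (4 + r)/(2 + r) (C(r) = (4 + r)/(2 + r) + 2 = 2 + (4 + r)/(2 + r))
c(q, I) = (-1 + I)²
c(C(H), 0)² = ((-1 + 0)²)² = ((-1)²)² = 1² = 1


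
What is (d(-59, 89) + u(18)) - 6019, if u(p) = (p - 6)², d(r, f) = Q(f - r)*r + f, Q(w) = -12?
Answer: -5078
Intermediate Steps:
d(r, f) = f - 12*r (d(r, f) = -12*r + f = f - 12*r)
u(p) = (-6 + p)²
(d(-59, 89) + u(18)) - 6019 = ((89 - 12*(-59)) + (-6 + 18)²) - 6019 = ((89 + 708) + 12²) - 6019 = (797 + 144) - 6019 = 941 - 6019 = -5078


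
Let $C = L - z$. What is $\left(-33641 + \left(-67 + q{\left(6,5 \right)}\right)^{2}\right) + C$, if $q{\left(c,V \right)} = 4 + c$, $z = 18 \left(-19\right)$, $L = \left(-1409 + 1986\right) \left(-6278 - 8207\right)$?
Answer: $-8387895$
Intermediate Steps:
$L = -8357845$ ($L = 577 \left(-14485\right) = -8357845$)
$z = -342$
$C = -8357503$ ($C = -8357845 - -342 = -8357845 + 342 = -8357503$)
$\left(-33641 + \left(-67 + q{\left(6,5 \right)}\right)^{2}\right) + C = \left(-33641 + \left(-67 + \left(4 + 6\right)\right)^{2}\right) - 8357503 = \left(-33641 + \left(-67 + 10\right)^{2}\right) - 8357503 = \left(-33641 + \left(-57\right)^{2}\right) - 8357503 = \left(-33641 + 3249\right) - 8357503 = -30392 - 8357503 = -8387895$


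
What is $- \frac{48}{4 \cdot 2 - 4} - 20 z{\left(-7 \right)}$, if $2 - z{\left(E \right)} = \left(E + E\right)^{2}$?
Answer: $3868$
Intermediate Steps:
$z{\left(E \right)} = 2 - 4 E^{2}$ ($z{\left(E \right)} = 2 - \left(E + E\right)^{2} = 2 - \left(2 E\right)^{2} = 2 - 4 E^{2}$)
$- \frac{48}{4 \cdot 2 - 4} - 20 z{\left(-7 \right)} = - \frac{48}{4 \cdot 2 - 4} - 20 \left(2 - 4 \left(-7\right)^{2}\right) = - \frac{48}{8 - 4} - 20 \left(2 - 196\right) = - \frac{48}{4} - 20 \left(2 - 196\right) = \left(-48\right) \frac{1}{4} - -3880 = -12 + 3880 = 3868$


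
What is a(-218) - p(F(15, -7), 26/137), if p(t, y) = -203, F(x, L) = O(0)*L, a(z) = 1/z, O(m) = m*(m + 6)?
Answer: 44253/218 ≈ 203.00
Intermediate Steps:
O(m) = m*(6 + m)
F(x, L) = 0 (F(x, L) = (0*(6 + 0))*L = (0*6)*L = 0*L = 0)
a(-218) - p(F(15, -7), 26/137) = 1/(-218) - 1*(-203) = -1/218 + 203 = 44253/218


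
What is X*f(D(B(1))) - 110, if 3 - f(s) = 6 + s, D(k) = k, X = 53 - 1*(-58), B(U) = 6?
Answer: -1109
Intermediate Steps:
X = 111 (X = 53 + 58 = 111)
f(s) = -3 - s (f(s) = 3 - (6 + s) = 3 + (-6 - s) = -3 - s)
X*f(D(B(1))) - 110 = 111*(-3 - 1*6) - 110 = 111*(-3 - 6) - 110 = 111*(-9) - 110 = -999 - 110 = -1109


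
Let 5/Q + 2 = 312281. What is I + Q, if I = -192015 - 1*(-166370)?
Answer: -8008394950/312279 ≈ -25645.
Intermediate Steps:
Q = 5/312279 (Q = 5/(-2 + 312281) = 5/312279 ≈ 1.6011e-5)
I = -25645 (I = -192015 + 166370 = -25645)
I + Q = -25645 + 5/312279 = -8008394950/312279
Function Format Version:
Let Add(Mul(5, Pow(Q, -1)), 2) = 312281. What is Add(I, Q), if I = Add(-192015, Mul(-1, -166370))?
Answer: Rational(-8008394950, 312279) ≈ -25645.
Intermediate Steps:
Q = Rational(5, 312279) (Q = Mul(5, Pow(Add(-2, 312281), -1)) = Mul(5, Pow(312279, -1)) = Mul(5, Rational(1, 312279)) = Rational(5, 312279) ≈ 1.6011e-5)
I = -25645 (I = Add(-192015, 166370) = -25645)
Add(I, Q) = Add(-25645, Rational(5, 312279)) = Rational(-8008394950, 312279)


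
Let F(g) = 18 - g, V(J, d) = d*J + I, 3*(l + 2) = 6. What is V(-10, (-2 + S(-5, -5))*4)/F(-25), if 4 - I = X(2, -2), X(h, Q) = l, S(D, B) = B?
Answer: 284/43 ≈ 6.6047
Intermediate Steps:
l = 0 (l = -2 + (⅓)*6 = -2 + 2 = 0)
X(h, Q) = 0
I = 4 (I = 4 - 1*0 = 4 + 0 = 4)
V(J, d) = 4 + J*d (V(J, d) = d*J + 4 = J*d + 4 = 4 + J*d)
V(-10, (-2 + S(-5, -5))*4)/F(-25) = (4 - 10*(-2 - 5)*4)/(18 - 1*(-25)) = (4 - (-70)*4)/(18 + 25) = (4 - 10*(-28))/43 = (4 + 280)*(1/43) = 284*(1/43) = 284/43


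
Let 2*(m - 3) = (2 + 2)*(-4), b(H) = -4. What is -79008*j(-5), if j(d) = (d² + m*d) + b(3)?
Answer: -3634368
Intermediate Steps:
m = -5 (m = 3 + ((2 + 2)*(-4))/2 = 3 + (4*(-4))/2 = 3 + (½)*(-16) = 3 - 8 = -5)
j(d) = -4 + d² - 5*d (j(d) = (d² - 5*d) - 4 = -4 + d² - 5*d)
-79008*j(-5) = -79008*(-4 + (-5)² - 5*(-5)) = -79008*(-4 + 25 + 25) = -79008*46 = -3634368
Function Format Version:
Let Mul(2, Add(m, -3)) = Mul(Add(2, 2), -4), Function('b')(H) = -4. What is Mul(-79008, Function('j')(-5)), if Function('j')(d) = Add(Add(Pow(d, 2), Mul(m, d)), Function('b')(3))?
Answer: -3634368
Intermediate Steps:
m = -5 (m = Add(3, Mul(Rational(1, 2), Mul(Add(2, 2), -4))) = Add(3, Mul(Rational(1, 2), Mul(4, -4))) = Add(3, Mul(Rational(1, 2), -16)) = Add(3, -8) = -5)
Function('j')(d) = Add(-4, Pow(d, 2), Mul(-5, d)) (Function('j')(d) = Add(Add(Pow(d, 2), Mul(-5, d)), -4) = Add(-4, Pow(d, 2), Mul(-5, d)))
Mul(-79008, Function('j')(-5)) = Mul(-79008, Add(-4, Pow(-5, 2), Mul(-5, -5))) = Mul(-79008, Add(-4, 25, 25)) = Mul(-79008, 46) = -3634368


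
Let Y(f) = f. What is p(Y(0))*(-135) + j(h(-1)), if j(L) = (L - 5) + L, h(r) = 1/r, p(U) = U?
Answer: -7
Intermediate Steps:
j(L) = -5 + 2*L (j(L) = (-5 + L) + L = -5 + 2*L)
p(Y(0))*(-135) + j(h(-1)) = 0*(-135) + (-5 + 2/(-1)) = 0 + (-5 + 2*(-1)) = 0 + (-5 - 2) = 0 - 7 = -7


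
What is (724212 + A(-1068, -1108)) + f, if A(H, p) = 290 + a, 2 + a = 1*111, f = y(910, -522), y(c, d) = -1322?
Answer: 723289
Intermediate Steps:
f = -1322
a = 109 (a = -2 + 1*111 = -2 + 111 = 109)
A(H, p) = 399 (A(H, p) = 290 + 109 = 399)
(724212 + A(-1068, -1108)) + f = (724212 + 399) - 1322 = 724611 - 1322 = 723289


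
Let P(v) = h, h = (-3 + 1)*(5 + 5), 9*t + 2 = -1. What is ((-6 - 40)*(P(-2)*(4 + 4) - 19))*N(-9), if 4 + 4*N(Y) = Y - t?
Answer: -78223/3 ≈ -26074.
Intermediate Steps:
t = -⅓ (t = -2/9 + (⅑)*(-1) = -2/9 - ⅑ = -⅓ ≈ -0.33333)
h = -20 (h = -2*10 = -20)
N(Y) = -11/12 + Y/4 (N(Y) = -1 + (Y - 1*(-⅓))/4 = -1 + (Y + ⅓)/4 = -1 + (⅓ + Y)/4 = -1 + (1/12 + Y/4) = -11/12 + Y/4)
P(v) = -20
((-6 - 40)*(P(-2)*(4 + 4) - 19))*N(-9) = ((-6 - 40)*(-20*(4 + 4) - 19))*(-11/12 + (¼)*(-9)) = (-46*(-20*8 - 19))*(-11/12 - 9/4) = -46*(-160 - 19)*(-19/6) = -46*(-179)*(-19/6) = 8234*(-19/6) = -78223/3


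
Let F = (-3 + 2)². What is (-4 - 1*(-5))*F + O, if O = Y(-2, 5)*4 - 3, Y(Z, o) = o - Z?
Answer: 26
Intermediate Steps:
O = 25 (O = (5 - 1*(-2))*4 - 3 = (5 + 2)*4 - 3 = 7*4 - 3 = 28 - 3 = 25)
F = 1 (F = (-1)² = 1)
(-4 - 1*(-5))*F + O = (-4 - 1*(-5))*1 + 25 = (-4 + 5)*1 + 25 = 1*1 + 25 = 1 + 25 = 26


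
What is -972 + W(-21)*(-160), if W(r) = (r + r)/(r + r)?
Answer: -1132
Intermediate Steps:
W(r) = 1 (W(r) = (2*r)/((2*r)) = (2*r)*(1/(2*r)) = 1)
-972 + W(-21)*(-160) = -972 + 1*(-160) = -972 - 160 = -1132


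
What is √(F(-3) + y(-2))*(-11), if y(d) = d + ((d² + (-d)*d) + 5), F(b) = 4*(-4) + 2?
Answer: -11*I*√11 ≈ -36.483*I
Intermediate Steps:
F(b) = -14 (F(b) = -16 + 2 = -14)
y(d) = 5 + d (y(d) = d + ((d² - d²) + 5) = d + (0 + 5) = d + 5 = 5 + d)
√(F(-3) + y(-2))*(-11) = √(-14 + (5 - 2))*(-11) = √(-14 + 3)*(-11) = √(-11)*(-11) = (I*√11)*(-11) = -11*I*√11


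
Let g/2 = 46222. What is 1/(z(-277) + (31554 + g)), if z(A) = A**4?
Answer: 1/5887463439 ≈ 1.6985e-10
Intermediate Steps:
g = 92444 (g = 2*46222 = 92444)
1/(z(-277) + (31554 + g)) = 1/((-277)**4 + (31554 + 92444)) = 1/(5887339441 + 123998) = 1/5887463439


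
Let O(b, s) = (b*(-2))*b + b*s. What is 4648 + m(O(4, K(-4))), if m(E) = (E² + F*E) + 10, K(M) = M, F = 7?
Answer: 6626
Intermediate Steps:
O(b, s) = -2*b² + b*s (O(b, s) = (-2*b)*b + b*s = -2*b² + b*s)
m(E) = 10 + E² + 7*E (m(E) = (E² + 7*E) + 10 = 10 + E² + 7*E)
4648 + m(O(4, K(-4))) = 4648 + (10 + (4*(-4 - 2*4))² + 7*(4*(-4 - 2*4))) = 4648 + (10 + (4*(-4 - 8))² + 7*(4*(-4 - 8))) = 4648 + (10 + (4*(-12))² + 7*(4*(-12))) = 4648 + (10 + (-48)² + 7*(-48)) = 4648 + (10 + 2304 - 336) = 4648 + 1978 = 6626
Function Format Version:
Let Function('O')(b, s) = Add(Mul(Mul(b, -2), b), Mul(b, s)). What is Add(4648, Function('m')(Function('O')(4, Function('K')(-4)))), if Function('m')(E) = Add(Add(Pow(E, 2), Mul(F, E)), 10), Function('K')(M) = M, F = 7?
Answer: 6626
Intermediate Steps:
Function('O')(b, s) = Add(Mul(-2, Pow(b, 2)), Mul(b, s)) (Function('O')(b, s) = Add(Mul(Mul(-2, b), b), Mul(b, s)) = Add(Mul(-2, Pow(b, 2)), Mul(b, s)))
Function('m')(E) = Add(10, Pow(E, 2), Mul(7, E)) (Function('m')(E) = Add(Add(Pow(E, 2), Mul(7, E)), 10) = Add(10, Pow(E, 2), Mul(7, E)))
Add(4648, Function('m')(Function('O')(4, Function('K')(-4)))) = Add(4648, Add(10, Pow(Mul(4, Add(-4, Mul(-2, 4))), 2), Mul(7, Mul(4, Add(-4, Mul(-2, 4)))))) = Add(4648, Add(10, Pow(Mul(4, Add(-4, -8)), 2), Mul(7, Mul(4, Add(-4, -8))))) = Add(4648, Add(10, Pow(Mul(4, -12), 2), Mul(7, Mul(4, -12)))) = Add(4648, Add(10, Pow(-48, 2), Mul(7, -48))) = Add(4648, Add(10, 2304, -336)) = Add(4648, 1978) = 6626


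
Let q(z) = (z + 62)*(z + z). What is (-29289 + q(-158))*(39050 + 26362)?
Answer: 68486364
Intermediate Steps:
q(z) = 2*z*(62 + z) (q(z) = (62 + z)*(2*z) = 2*z*(62 + z))
(-29289 + q(-158))*(39050 + 26362) = (-29289 + 2*(-158)*(62 - 158))*(39050 + 26362) = (-29289 + 2*(-158)*(-96))*65412 = (-29289 + 30336)*65412 = 1047*65412 = 68486364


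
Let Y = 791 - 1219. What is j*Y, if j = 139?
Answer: -59492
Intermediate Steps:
Y = -428
j*Y = 139*(-428) = -59492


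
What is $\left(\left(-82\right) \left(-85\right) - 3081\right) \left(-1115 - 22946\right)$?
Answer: $-93573229$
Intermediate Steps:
$\left(\left(-82\right) \left(-85\right) - 3081\right) \left(-1115 - 22946\right) = \left(6970 - 3081\right) \left(-24061\right) = 3889 \left(-24061\right) = -93573229$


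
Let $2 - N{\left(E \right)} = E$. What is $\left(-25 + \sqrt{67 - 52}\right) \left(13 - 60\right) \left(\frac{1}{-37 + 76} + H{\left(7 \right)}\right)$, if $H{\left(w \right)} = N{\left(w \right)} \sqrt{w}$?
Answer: $\frac{47 \left(1 - 195 \sqrt{7}\right) \left(25 - \sqrt{15}\right)}{39} \approx -13110.0$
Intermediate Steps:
$N{\left(E \right)} = 2 - E$
$H{\left(w \right)} = \sqrt{w} \left(2 - w\right)$ ($H{\left(w \right)} = \left(2 - w\right) \sqrt{w} = \sqrt{w} \left(2 - w\right)$)
$\left(-25 + \sqrt{67 - 52}\right) \left(13 - 60\right) \left(\frac{1}{-37 + 76} + H{\left(7 \right)}\right) = \left(-25 + \sqrt{67 - 52}\right) \left(13 - 60\right) \left(\frac{1}{-37 + 76} + \sqrt{7} \left(2 - 7\right)\right) = \left(-25 + \sqrt{15}\right) \left(- 47 \left(\frac{1}{39} + \sqrt{7} \left(2 - 7\right)\right)\right) = \left(-25 + \sqrt{15}\right) \left(- 47 \left(\frac{1}{39} + \sqrt{7} \left(-5\right)\right)\right) = \left(-25 + \sqrt{15}\right) \left(- 47 \left(\frac{1}{39} - 5 \sqrt{7}\right)\right) = \left(-25 + \sqrt{15}\right) \left(- \frac{47}{39} + 235 \sqrt{7}\right)$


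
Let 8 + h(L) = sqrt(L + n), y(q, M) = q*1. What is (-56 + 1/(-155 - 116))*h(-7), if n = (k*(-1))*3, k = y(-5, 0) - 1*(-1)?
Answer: 121416/271 - 15177*sqrt(5)/271 ≈ 322.80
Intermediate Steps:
y(q, M) = q
k = -4 (k = -5 - 1*(-1) = -5 + 1 = -4)
n = 12 (n = -4*(-1)*3 = 4*3 = 12)
h(L) = -8 + sqrt(12 + L) (h(L) = -8 + sqrt(L + 12) = -8 + sqrt(12 + L))
(-56 + 1/(-155 - 116))*h(-7) = (-56 + 1/(-155 - 116))*(-8 + sqrt(12 - 7)) = (-56 + 1/(-271))*(-8 + sqrt(5)) = (-56 - 1/271)*(-8 + sqrt(5)) = -15177*(-8 + sqrt(5))/271 = 121416/271 - 15177*sqrt(5)/271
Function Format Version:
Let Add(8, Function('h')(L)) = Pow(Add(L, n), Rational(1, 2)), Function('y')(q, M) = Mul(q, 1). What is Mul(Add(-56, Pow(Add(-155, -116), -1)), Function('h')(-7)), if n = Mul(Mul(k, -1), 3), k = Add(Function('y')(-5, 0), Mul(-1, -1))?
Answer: Add(Rational(121416, 271), Mul(Rational(-15177, 271), Pow(5, Rational(1, 2)))) ≈ 322.80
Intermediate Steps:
Function('y')(q, M) = q
k = -4 (k = Add(-5, Mul(-1, -1)) = Add(-5, 1) = -4)
n = 12 (n = Mul(Mul(-4, -1), 3) = Mul(4, 3) = 12)
Function('h')(L) = Add(-8, Pow(Add(12, L), Rational(1, 2))) (Function('h')(L) = Add(-8, Pow(Add(L, 12), Rational(1, 2))) = Add(-8, Pow(Add(12, L), Rational(1, 2))))
Mul(Add(-56, Pow(Add(-155, -116), -1)), Function('h')(-7)) = Mul(Add(-56, Pow(Add(-155, -116), -1)), Add(-8, Pow(Add(12, -7), Rational(1, 2)))) = Mul(Add(-56, Pow(-271, -1)), Add(-8, Pow(5, Rational(1, 2)))) = Mul(Add(-56, Rational(-1, 271)), Add(-8, Pow(5, Rational(1, 2)))) = Mul(Rational(-15177, 271), Add(-8, Pow(5, Rational(1, 2)))) = Add(Rational(121416, 271), Mul(Rational(-15177, 271), Pow(5, Rational(1, 2))))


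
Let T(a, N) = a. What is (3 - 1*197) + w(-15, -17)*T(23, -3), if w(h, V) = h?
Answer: -539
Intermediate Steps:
(3 - 1*197) + w(-15, -17)*T(23, -3) = (3 - 1*197) - 15*23 = (3 - 197) - 345 = -194 - 345 = -539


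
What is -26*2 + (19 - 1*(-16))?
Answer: -17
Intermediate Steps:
-26*2 + (19 - 1*(-16)) = -52 + (19 + 16) = -52 + 35 = -17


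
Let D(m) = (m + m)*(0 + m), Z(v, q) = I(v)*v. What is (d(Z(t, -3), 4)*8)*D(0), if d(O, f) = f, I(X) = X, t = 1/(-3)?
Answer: 0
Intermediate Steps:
t = -1/3 ≈ -0.33333
Z(v, q) = v**2 (Z(v, q) = v*v = v**2)
D(m) = 2*m**2 (D(m) = (2*m)*m = 2*m**2)
(d(Z(t, -3), 4)*8)*D(0) = (4*8)*(2*0**2) = 32*(2*0) = 32*0 = 0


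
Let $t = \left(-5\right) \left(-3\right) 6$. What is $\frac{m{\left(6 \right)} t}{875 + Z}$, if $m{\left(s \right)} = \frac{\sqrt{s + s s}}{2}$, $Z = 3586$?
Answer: $\frac{15 \sqrt{42}}{1487} \approx 0.065374$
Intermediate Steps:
$m{\left(s \right)} = \frac{\sqrt{s + s^{2}}}{2}$ ($m{\left(s \right)} = \sqrt{s + s^{2}} \cdot \frac{1}{2} = \frac{\sqrt{s + s^{2}}}{2}$)
$t = 90$ ($t = 15 \cdot 6 = 90$)
$\frac{m{\left(6 \right)} t}{875 + Z} = \frac{\frac{\sqrt{6 \left(1 + 6\right)}}{2} \cdot 90}{875 + 3586} = \frac{\frac{\sqrt{6 \cdot 7}}{2} \cdot 90}{4461} = \frac{\sqrt{42}}{2} \cdot 90 \cdot \frac{1}{4461} = 45 \sqrt{42} \cdot \frac{1}{4461} = \frac{15 \sqrt{42}}{1487}$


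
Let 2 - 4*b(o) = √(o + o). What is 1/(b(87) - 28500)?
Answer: -227996/6497771915 + 2*√174/6497771915 ≈ -3.5084e-5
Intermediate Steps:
b(o) = ½ - √2*√o/4 (b(o) = ½ - √(o + o)/4 = ½ - √2*√o/4)
1/(b(87) - 28500) = 1/((½ - √2*√87/4) - 28500) = 1/((½ - √174/4) - 28500) = 1/(-56999/2 - √174/4)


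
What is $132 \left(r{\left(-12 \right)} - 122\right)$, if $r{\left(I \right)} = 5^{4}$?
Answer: $66396$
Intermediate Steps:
$r{\left(I \right)} = 625$
$132 \left(r{\left(-12 \right)} - 122\right) = 132 \left(625 - 122\right) = 132 \cdot 503 = 66396$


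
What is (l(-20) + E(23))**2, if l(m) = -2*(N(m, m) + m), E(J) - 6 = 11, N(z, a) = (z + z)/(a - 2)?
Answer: 344569/121 ≈ 2847.7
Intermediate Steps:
N(z, a) = 2*z/(-2 + a) (N(z, a) = (2*z)/(-2 + a) = 2*z/(-2 + a))
E(J) = 17 (E(J) = 6 + 11 = 17)
l(m) = -2*m - 4*m/(-2 + m) (l(m) = -2*(2*m/(-2 + m) + m) = -2*(m + 2*m/(-2 + m)) = -2*m - 4*m/(-2 + m))
(l(-20) + E(23))**2 = (-2*(-20)**2/(-2 - 20) + 17)**2 = (-2*400/(-22) + 17)**2 = (-2*400*(-1/22) + 17)**2 = (400/11 + 17)**2 = (587/11)**2 = 344569/121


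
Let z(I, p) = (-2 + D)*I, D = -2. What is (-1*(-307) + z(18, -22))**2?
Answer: 55225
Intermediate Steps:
z(I, p) = -4*I (z(I, p) = (-2 - 2)*I = -4*I)
(-1*(-307) + z(18, -22))**2 = (-1*(-307) - 4*18)**2 = (307 - 72)**2 = 235**2 = 55225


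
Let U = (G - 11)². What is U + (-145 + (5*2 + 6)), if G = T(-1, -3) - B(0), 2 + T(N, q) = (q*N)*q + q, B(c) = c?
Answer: 496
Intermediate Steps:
T(N, q) = -2 + q + N*q² (T(N, q) = -2 + ((q*N)*q + q) = -2 + ((N*q)*q + q) = -2 + (N*q² + q) = -2 + (q + N*q²) = -2 + q + N*q²)
G = -14 (G = (-2 - 3 - 1*(-3)²) - 1*0 = (-2 - 3 - 1*9) + 0 = (-2 - 3 - 9) + 0 = -14 + 0 = -14)
U = 625 (U = (-14 - 11)² = (-25)² = 625)
U + (-145 + (5*2 + 6)) = 625 + (-145 + (5*2 + 6)) = 625 + (-145 + (10 + 6)) = 625 + (-145 + 16) = 625 - 129 = 496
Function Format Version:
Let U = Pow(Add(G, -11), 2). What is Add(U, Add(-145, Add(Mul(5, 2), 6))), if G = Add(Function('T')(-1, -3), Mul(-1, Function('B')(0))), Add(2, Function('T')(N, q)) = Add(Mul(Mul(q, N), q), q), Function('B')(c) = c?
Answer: 496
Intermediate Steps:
Function('T')(N, q) = Add(-2, q, Mul(N, Pow(q, 2))) (Function('T')(N, q) = Add(-2, Add(Mul(Mul(q, N), q), q)) = Add(-2, Add(Mul(Mul(N, q), q), q)) = Add(-2, Add(Mul(N, Pow(q, 2)), q)) = Add(-2, Add(q, Mul(N, Pow(q, 2)))) = Add(-2, q, Mul(N, Pow(q, 2))))
G = -14 (G = Add(Add(-2, -3, Mul(-1, Pow(-3, 2))), Mul(-1, 0)) = Add(Add(-2, -3, Mul(-1, 9)), 0) = Add(Add(-2, -3, -9), 0) = Add(-14, 0) = -14)
U = 625 (U = Pow(Add(-14, -11), 2) = Pow(-25, 2) = 625)
Add(U, Add(-145, Add(Mul(5, 2), 6))) = Add(625, Add(-145, Add(Mul(5, 2), 6))) = Add(625, Add(-145, Add(10, 6))) = Add(625, Add(-145, 16)) = Add(625, -129) = 496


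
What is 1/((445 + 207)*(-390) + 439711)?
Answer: 1/185431 ≈ 5.3928e-6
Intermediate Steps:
1/((445 + 207)*(-390) + 439711) = 1/(652*(-390) + 439711) = 1/(-254280 + 439711) = 1/185431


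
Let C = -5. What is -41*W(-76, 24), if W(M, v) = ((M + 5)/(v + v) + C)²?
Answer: -3965561/2304 ≈ -1721.2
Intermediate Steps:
W(M, v) = (-5 + (5 + M)/(2*v))² (W(M, v) = ((M + 5)/(v + v) - 5)² = ((5 + M)/((2*v)) - 5)² = ((5 + M)*(1/(2*v)) - 5)² = ((5 + M)/(2*v) - 5)² = (-5 + (5 + M)/(2*v))²)
-41*W(-76, 24) = -41*(5 - 76 - 10*24)²/(4*24²) = -41*(5 - 76 - 240)²/(4*576) = -41*(-311)²/(4*576) = -41*96721/(4*576) = -41*96721/2304 = -3965561/2304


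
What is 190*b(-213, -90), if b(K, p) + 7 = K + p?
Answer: -58900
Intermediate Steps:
b(K, p) = -7 + K + p (b(K, p) = -7 + (K + p) = -7 + K + p)
190*b(-213, -90) = 190*(-7 - 213 - 90) = 190*(-310) = -58900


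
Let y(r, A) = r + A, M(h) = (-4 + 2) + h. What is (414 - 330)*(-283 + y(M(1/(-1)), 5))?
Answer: -23604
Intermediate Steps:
M(h) = -2 + h
y(r, A) = A + r
(414 - 330)*(-283 + y(M(1/(-1)), 5)) = (414 - 330)*(-283 + (5 + (-2 + 1/(-1)))) = 84*(-283 + (5 + (-2 + 1*(-1)))) = 84*(-283 + (5 + (-2 - 1))) = 84*(-283 + (5 - 3)) = 84*(-283 + 2) = 84*(-281) = -23604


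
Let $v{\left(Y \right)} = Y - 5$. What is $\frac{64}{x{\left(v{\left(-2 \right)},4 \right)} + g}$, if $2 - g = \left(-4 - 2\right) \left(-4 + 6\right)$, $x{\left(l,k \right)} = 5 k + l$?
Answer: $\frac{64}{27} \approx 2.3704$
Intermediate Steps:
$v{\left(Y \right)} = -5 + Y$
$x{\left(l,k \right)} = l + 5 k$
$g = 14$ ($g = 2 - \left(-4 - 2\right) \left(-4 + 6\right) = 2 - \left(-6\right) 2 = 2 - -12 = 2 + 12 = 14$)
$\frac{64}{x{\left(v{\left(-2 \right)},4 \right)} + g} = \frac{64}{\left(\left(-5 - 2\right) + 5 \cdot 4\right) + 14} = \frac{64}{\left(-7 + 20\right) + 14} = \frac{64}{13 + 14} = \frac{64}{27}$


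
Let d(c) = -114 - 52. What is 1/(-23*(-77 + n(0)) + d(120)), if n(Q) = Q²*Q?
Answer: 1/1605 ≈ 0.00062305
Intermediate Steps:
d(c) = -166
n(Q) = Q³
1/(-23*(-77 + n(0)) + d(120)) = 1/(-23*(-77 + 0³) - 166) = 1/(-23*(-77 + 0) - 166) = 1/(-23*(-77) - 166) = 1/(1771 - 166) = 1/1605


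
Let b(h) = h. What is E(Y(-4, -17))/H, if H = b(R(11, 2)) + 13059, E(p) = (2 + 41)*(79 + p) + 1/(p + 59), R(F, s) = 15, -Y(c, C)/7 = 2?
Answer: 62888/294165 ≈ 0.21378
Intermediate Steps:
Y(c, C) = -14 (Y(c, C) = -7*2 = -14)
E(p) = 3397 + 1/(59 + p) + 43*p (E(p) = 43*(79 + p) + 1/(59 + p) = (3397 + 43*p) + 1/(59 + p) = 3397 + 1/(59 + p) + 43*p)
H = 13074 (H = 15 + 13059 = 13074)
E(Y(-4, -17))/H = ((200424 + 43*(-14)² + 5934*(-14))/(59 - 14))/13074 = ((200424 + 43*196 - 83076)/45)*(1/13074) = ((200424 + 8428 - 83076)/45)*(1/13074) = ((1/45)*125776)*(1/13074) = (125776/45)*(1/13074) = 62888/294165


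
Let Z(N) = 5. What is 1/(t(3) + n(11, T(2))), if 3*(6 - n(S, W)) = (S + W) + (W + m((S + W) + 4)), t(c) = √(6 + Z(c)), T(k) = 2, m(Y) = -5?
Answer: -24/35 + 9*√11/35 ≈ 0.16713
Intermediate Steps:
t(c) = √11 (t(c) = √(6 + 5) = √11)
n(S, W) = 23/3 - 2*W/3 - S/3 (n(S, W) = 6 - ((S + W) + (W - 5))/3 = 6 - ((S + W) + (-5 + W))/3 = 6 - (-5 + S + 2*W)/3 = 6 + (5/3 - 2*W/3 - S/3) = 23/3 - 2*W/3 - S/3)
1/(t(3) + n(11, T(2))) = 1/(√11 + (23/3 - ⅔*2 - ⅓*11)) = 1/(√11 + (23/3 - 4/3 - 11/3)) = 1/(√11 + 8/3) = 1/(8/3 + √11)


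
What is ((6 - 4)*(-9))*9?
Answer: -162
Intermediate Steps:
((6 - 4)*(-9))*9 = (2*(-9))*9 = -18*9 = -162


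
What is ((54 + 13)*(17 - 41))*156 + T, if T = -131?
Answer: -250979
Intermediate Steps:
((54 + 13)*(17 - 41))*156 + T = ((54 + 13)*(17 - 41))*156 - 131 = (67*(-24))*156 - 131 = -1608*156 - 131 = -250848 - 131 = -250979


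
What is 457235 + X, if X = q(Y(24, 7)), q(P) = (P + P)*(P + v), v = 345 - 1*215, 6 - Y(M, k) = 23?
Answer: 453393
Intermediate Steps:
Y(M, k) = -17 (Y(M, k) = 6 - 1*23 = 6 - 23 = -17)
v = 130 (v = 345 - 215 = 130)
q(P) = 2*P*(130 + P) (q(P) = (P + P)*(P + 130) = (2*P)*(130 + P) = 2*P*(130 + P))
X = -3842 (X = 2*(-17)*(130 - 17) = 2*(-17)*113 = -3842)
457235 + X = 457235 - 3842 = 453393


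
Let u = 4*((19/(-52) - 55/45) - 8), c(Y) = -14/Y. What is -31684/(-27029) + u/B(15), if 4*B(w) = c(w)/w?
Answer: 866691342/351377 ≈ 2466.6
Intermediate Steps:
B(w) = -7/(2*w²) (B(w) = ((-14/w)/w)/4 = (-14/w²)/4 = -7/(2*w²))
u = -4487/117 (u = 4*((19*(-1/52) - 55*1/45) - 8) = 4*((-19/52 - 11/9) - 8) = 4*(-743/468 - 8) = 4*(-4487/468) = -4487/117 ≈ -38.350)
-31684/(-27029) + u/B(15) = -31684/(-27029) - 4487/(117*((-7/2/15²))) = -31684*(-1/27029) - 4487/(117*((-7/2*1/225))) = 31684/27029 - 4487/(117*(-7/450)) = 31684/27029 - 4487/117*(-450/7) = 31684/27029 + 32050/13 = 866691342/351377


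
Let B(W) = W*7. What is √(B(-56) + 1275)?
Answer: √883 ≈ 29.715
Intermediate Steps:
B(W) = 7*W
√(B(-56) + 1275) = √(7*(-56) + 1275) = √(-392 + 1275) = √883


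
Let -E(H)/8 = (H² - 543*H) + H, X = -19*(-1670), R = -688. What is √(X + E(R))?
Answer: I*√6738190 ≈ 2595.8*I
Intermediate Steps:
X = 31730
E(H) = -8*H² + 4336*H (E(H) = -8*((H² - 543*H) + H) = -8*(H² - 542*H) = -8*H² + 4336*H)
√(X + E(R)) = √(31730 + 8*(-688)*(542 - 1*(-688))) = √(31730 + 8*(-688)*(542 + 688)) = √(31730 + 8*(-688)*1230) = √(31730 - 6769920) = √(-6738190) = I*√6738190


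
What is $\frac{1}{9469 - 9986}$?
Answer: $- \frac{1}{517} \approx -0.0019342$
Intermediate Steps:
$\frac{1}{9469 - 9986} = \frac{1}{-517} = - \frac{1}{517}$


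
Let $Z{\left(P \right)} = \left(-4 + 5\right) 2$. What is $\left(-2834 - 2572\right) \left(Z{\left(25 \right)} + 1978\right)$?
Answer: $-10703880$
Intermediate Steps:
$Z{\left(P \right)} = 2$ ($Z{\left(P \right)} = 1 \cdot 2 = 2$)
$\left(-2834 - 2572\right) \left(Z{\left(25 \right)} + 1978\right) = \left(-2834 - 2572\right) \left(2 + 1978\right) = \left(-5406\right) 1980 = -10703880$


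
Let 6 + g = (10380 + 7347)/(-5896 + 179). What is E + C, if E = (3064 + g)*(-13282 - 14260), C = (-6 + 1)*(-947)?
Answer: -480990076583/5717 ≈ -8.4133e+7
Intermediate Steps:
g = -52029/5717 (g = -6 + (10380 + 7347)/(-5896 + 179) = -6 + 17727/(-5717) = -6 + 17727*(-1/5717) = -6 - 17727/5717 = -52029/5717 ≈ -9.1008)
C = 4735 (C = -5*(-947) = 4735)
E = -481017146578/5717 (E = (3064 - 52029/5717)*(-13282 - 14260) = (17464859/5717)*(-27542) = -481017146578/5717 ≈ -8.4138e+7)
E + C = -481017146578/5717 + 4735 = -480990076583/5717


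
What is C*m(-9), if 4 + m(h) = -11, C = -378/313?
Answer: 5670/313 ≈ 18.115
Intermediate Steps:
C = -378/313 (C = -378*1/313 = -378/313 ≈ -1.2077)
m(h) = -15 (m(h) = -4 - 11 = -15)
C*m(-9) = -378/313*(-15) = 5670/313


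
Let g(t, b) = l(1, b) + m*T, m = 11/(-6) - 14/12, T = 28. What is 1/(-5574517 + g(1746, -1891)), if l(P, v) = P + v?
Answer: -1/5576491 ≈ -1.7932e-7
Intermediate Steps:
m = -3 (m = 11*(-⅙) - 14*1/12 = -11/6 - 7/6 = -3)
g(t, b) = -83 + b (g(t, b) = (1 + b) - 3*28 = (1 + b) - 84 = -83 + b)
1/(-5574517 + g(1746, -1891)) = 1/(-5574517 + (-83 - 1891)) = 1/(-5574517 - 1974) = 1/(-5576491) = -1/5576491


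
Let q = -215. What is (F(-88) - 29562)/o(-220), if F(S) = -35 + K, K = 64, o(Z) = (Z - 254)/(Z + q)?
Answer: -4282285/158 ≈ -27103.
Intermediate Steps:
o(Z) = (-254 + Z)/(-215 + Z) (o(Z) = (Z - 254)/(Z - 215) = (-254 + Z)/(-215 + Z))
F(S) = 29 (F(S) = -35 + 64 = 29)
(F(-88) - 29562)/o(-220) = (29 - 29562)/(((-254 - 220)/(-215 - 220))) = -29533/(-474/(-435)) = -29533/((-1/435*(-474))) = -29533/158/145 = -29533*145/158 = -4282285/158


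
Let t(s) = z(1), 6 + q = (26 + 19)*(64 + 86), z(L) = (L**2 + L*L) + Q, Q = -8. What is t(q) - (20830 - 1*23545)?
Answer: 2709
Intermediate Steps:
z(L) = -8 + 2*L**2 (z(L) = (L**2 + L*L) - 8 = (L**2 + L**2) - 8 = 2*L**2 - 8 = -8 + 2*L**2)
q = 6744 (q = -6 + (26 + 19)*(64 + 86) = -6 + 45*150 = -6 + 6750 = 6744)
t(s) = -6 (t(s) = -8 + 2*1**2 = -8 + 2*1 = -8 + 2 = -6)
t(q) - (20830 - 1*23545) = -6 - (20830 - 1*23545) = -6 - (20830 - 23545) = -6 - 1*(-2715) = -6 + 2715 = 2709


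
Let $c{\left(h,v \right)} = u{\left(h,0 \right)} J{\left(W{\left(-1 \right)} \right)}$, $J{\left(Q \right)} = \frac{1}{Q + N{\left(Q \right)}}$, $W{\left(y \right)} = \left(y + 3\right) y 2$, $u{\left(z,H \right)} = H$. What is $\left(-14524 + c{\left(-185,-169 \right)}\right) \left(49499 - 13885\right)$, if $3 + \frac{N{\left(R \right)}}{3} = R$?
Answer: $-517257736$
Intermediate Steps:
$N{\left(R \right)} = -9 + 3 R$
$W{\left(y \right)} = 2 y \left(3 + y\right)$ ($W{\left(y \right)} = \left(3 + y\right) y 2 = y \left(3 + y\right) 2 = 2 y \left(3 + y\right)$)
$J{\left(Q \right)} = \frac{1}{-9 + 4 Q}$ ($J{\left(Q \right)} = \frac{1}{Q + \left(-9 + 3 Q\right)} = \frac{1}{-9 + 4 Q}$)
$c{\left(h,v \right)} = 0$ ($c{\left(h,v \right)} = \frac{0}{-9 + 4 \cdot 2 \left(-1\right) \left(3 - 1\right)} = \frac{0}{-9 + 4 \cdot 2 \left(-1\right) 2} = \frac{0}{-9 + 4 \left(-4\right)} = \frac{0}{-9 - 16} = \frac{0}{-25} = 0 \left(- \frac{1}{25}\right) = 0$)
$\left(-14524 + c{\left(-185,-169 \right)}\right) \left(49499 - 13885\right) = \left(-14524 + 0\right) \left(49499 - 13885\right) = \left(-14524\right) 35614 = -517257736$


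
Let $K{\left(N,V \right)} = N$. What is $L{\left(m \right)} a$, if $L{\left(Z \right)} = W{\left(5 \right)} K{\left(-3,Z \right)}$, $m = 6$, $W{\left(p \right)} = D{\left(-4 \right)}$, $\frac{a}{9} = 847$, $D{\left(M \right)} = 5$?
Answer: $-114345$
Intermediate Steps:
$a = 7623$ ($a = 9 \cdot 847 = 7623$)
$W{\left(p \right)} = 5$
$L{\left(Z \right)} = -15$ ($L{\left(Z \right)} = 5 \left(-3\right) = -15$)
$L{\left(m \right)} a = \left(-15\right) 7623 = -114345$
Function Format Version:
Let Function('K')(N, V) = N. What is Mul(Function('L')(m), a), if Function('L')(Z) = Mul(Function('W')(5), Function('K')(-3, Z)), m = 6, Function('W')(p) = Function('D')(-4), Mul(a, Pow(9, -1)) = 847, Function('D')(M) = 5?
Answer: -114345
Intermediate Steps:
a = 7623 (a = Mul(9, 847) = 7623)
Function('W')(p) = 5
Function('L')(Z) = -15 (Function('L')(Z) = Mul(5, -3) = -15)
Mul(Function('L')(m), a) = Mul(-15, 7623) = -114345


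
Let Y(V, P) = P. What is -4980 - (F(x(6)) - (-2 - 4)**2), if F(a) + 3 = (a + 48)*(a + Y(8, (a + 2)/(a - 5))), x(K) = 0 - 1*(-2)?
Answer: -14923/3 ≈ -4974.3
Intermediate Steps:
x(K) = 2 (x(K) = 0 + 2 = 2)
F(a) = -3 + (48 + a)*(a + (2 + a)/(-5 + a)) (F(a) = -3 + (a + 48)*(a + (a + 2)/(a - 5)) = -3 + (48 + a)*(a + (2 + a)/(-5 + a)))
-4980 - (F(x(6)) - (-2 - 4)**2) = -4980 - ((111 + 2**3 - 193*2 + 44*2**2)/(-5 + 2) - (-2 - 4)**2) = -4980 - ((111 + 8 - 386 + 44*4)/(-3) - 1*(-6)**2) = -4980 - (-(111 + 8 - 386 + 176)/3 - 1*36) = -4980 - (-1/3*(-91) - 36) = -4980 - (91/3 - 36) = -4980 - 1*(-17/3) = -4980 + 17/3 = -14923/3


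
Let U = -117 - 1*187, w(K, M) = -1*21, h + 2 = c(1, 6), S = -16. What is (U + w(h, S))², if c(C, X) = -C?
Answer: 105625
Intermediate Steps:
h = -3 (h = -2 - 1*1 = -2 - 1 = -3)
w(K, M) = -21
U = -304 (U = -117 - 187 = -304)
(U + w(h, S))² = (-304 - 21)² = (-325)² = 105625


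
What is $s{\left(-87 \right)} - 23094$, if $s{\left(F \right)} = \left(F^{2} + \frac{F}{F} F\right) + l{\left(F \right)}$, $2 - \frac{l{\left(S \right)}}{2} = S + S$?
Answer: $-15260$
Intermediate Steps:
$l{\left(S \right)} = 4 - 4 S$ ($l{\left(S \right)} = 4 - 2 \left(S + S\right) = 4 - 2 \cdot 2 S = 4 - 4 S$)
$s{\left(F \right)} = 4 + F^{2} - 3 F$ ($s{\left(F \right)} = \left(F^{2} + \frac{F}{F} F\right) - \left(-4 + 4 F\right) = \left(F^{2} + 1 F\right) - \left(-4 + 4 F\right) = \left(F^{2} + F\right) - \left(-4 + 4 F\right) = \left(F + F^{2}\right) - \left(-4 + 4 F\right) = 4 + F^{2} - 3 F$)
$s{\left(-87 \right)} - 23094 = \left(4 + \left(-87\right)^{2} - -261\right) - 23094 = \left(4 + 7569 + 261\right) - 23094 = 7834 - 23094 = -15260$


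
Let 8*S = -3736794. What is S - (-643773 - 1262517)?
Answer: 5756763/4 ≈ 1.4392e+6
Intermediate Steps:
S = -1868397/4 (S = (⅛)*(-3736794) = -1868397/4 ≈ -4.6710e+5)
S - (-643773 - 1262517) = -1868397/4 - (-643773 - 1262517) = -1868397/4 - 1*(-1906290) = -1868397/4 + 1906290 = 5756763/4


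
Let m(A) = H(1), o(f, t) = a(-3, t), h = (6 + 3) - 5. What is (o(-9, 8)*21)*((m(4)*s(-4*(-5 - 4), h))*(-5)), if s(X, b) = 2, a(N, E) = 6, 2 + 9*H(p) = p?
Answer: 140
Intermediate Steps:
h = 4 (h = 9 - 5 = 4)
H(p) = -2/9 + p/9
o(f, t) = 6
m(A) = -⅑ (m(A) = -2/9 + (⅑)*1 = -2/9 + ⅑ = -⅑)
(o(-9, 8)*21)*((m(4)*s(-4*(-5 - 4), h))*(-5)) = (6*21)*(-⅑*2*(-5)) = 126*(-2/9*(-5)) = 126*(10/9) = 140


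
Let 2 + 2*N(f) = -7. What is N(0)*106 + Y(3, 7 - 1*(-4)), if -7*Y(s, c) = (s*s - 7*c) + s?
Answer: -3274/7 ≈ -467.71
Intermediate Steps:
N(f) = -9/2 (N(f) = -1 + (½)*(-7) = -1 - 7/2 = -9/2)
Y(s, c) = c - s/7 - s²/7 (Y(s, c) = -((s*s - 7*c) + s)/7 = -((s² - 7*c) + s)/7 = -(s + s² - 7*c)/7 = c - s/7 - s²/7)
N(0)*106 + Y(3, 7 - 1*(-4)) = -9/2*106 + ((7 - 1*(-4)) - ⅐*3 - ⅐*3²) = -477 + ((7 + 4) - 3/7 - ⅐*9) = -477 + (11 - 3/7 - 9/7) = -477 + 65/7 = -3274/7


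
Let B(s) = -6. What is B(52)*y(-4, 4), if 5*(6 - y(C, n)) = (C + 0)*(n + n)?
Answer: -372/5 ≈ -74.400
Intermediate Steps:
y(C, n) = 6 - 2*C*n/5 (y(C, n) = 6 - (C + 0)*(n + n)/5 = 6 - C*2*n/5 = 6 - 2*C*n/5)
B(52)*y(-4, 4) = -6*(6 - 2/5*(-4)*4) = -6*(6 + 32/5) = -6*62/5 = -372/5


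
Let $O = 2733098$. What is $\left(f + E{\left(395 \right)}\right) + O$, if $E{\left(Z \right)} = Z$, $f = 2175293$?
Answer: $4908786$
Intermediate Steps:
$\left(f + E{\left(395 \right)}\right) + O = \left(2175293 + 395\right) + 2733098 = 2175688 + 2733098 = 4908786$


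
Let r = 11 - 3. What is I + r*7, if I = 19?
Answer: 75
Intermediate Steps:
r = 8
I + r*7 = 19 + 8*7 = 19 + 56 = 75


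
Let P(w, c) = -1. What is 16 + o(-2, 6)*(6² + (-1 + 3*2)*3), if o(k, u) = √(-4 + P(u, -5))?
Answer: 16 + 51*I*√5 ≈ 16.0 + 114.04*I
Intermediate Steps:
o(k, u) = I*√5 (o(k, u) = √(-4 - 1) = √(-5) = I*√5)
16 + o(-2, 6)*(6² + (-1 + 3*2)*3) = 16 + (I*√5)*(6² + (-1 + 3*2)*3) = 16 + (I*√5)*(36 + (-1 + 6)*3) = 16 + (I*√5)*(36 + 5*3) = 16 + (I*√5)*(36 + 15) = 16 + (I*√5)*51 = 16 + 51*I*√5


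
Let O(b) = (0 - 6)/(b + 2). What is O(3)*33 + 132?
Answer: 462/5 ≈ 92.400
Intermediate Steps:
O(b) = -6/(2 + b)
O(3)*33 + 132 = -6/(2 + 3)*33 + 132 = -6/5*33 + 132 = -198/5 + 132 = 462/5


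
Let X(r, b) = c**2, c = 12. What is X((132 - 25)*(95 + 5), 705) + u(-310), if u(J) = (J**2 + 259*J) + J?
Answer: 15644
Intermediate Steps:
X(r, b) = 144 (X(r, b) = 12**2 = 144)
u(J) = J**2 + 260*J
X((132 - 25)*(95 + 5), 705) + u(-310) = 144 - 310*(260 - 310) = 144 - 310*(-50) = 144 + 15500 = 15644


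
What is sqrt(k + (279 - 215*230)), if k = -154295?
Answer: I*sqrt(203466) ≈ 451.07*I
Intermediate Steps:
sqrt(k + (279 - 215*230)) = sqrt(-154295 + (279 - 215*230)) = sqrt(-154295 + (279 - 49450)) = sqrt(-154295 - 49171) = sqrt(-203466) = I*sqrt(203466)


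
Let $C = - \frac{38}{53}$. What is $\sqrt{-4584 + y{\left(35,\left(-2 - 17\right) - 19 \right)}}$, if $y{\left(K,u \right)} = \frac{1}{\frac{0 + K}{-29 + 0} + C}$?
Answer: $\frac{5 i \sqrt{1603453949}}{2957} \approx 67.709 i$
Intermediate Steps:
$C = - \frac{38}{53}$ ($C = \left(-38\right) \frac{1}{53} = - \frac{38}{53} \approx -0.71698$)
$y{\left(K,u \right)} = \frac{1}{- \frac{38}{53} - \frac{K}{29}}$ ($y{\left(K,u \right)} = \frac{1}{\frac{0 + K}{-29 + 0} - \frac{38}{53}} = \frac{1}{\frac{K}{-29} - \frac{38}{53}} = \frac{1}{K \left(- \frac{1}{29}\right) - \frac{38}{53}} = \frac{1}{- \frac{K}{29} - \frac{38}{53}} = \frac{1}{- \frac{38}{53} - \frac{K}{29}}$)
$\sqrt{-4584 + y{\left(35,\left(-2 - 17\right) - 19 \right)}} = \sqrt{-4584 - \frac{1537}{1102 + 53 \cdot 35}} = \sqrt{-4584 - \frac{1537}{1102 + 1855}} = \sqrt{-4584 - \frac{1537}{2957}} = \sqrt{- \frac{13556425}{2957}} = \frac{5 i \sqrt{1603453949}}{2957}$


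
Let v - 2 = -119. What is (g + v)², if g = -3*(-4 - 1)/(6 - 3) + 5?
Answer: 11449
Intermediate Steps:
v = -117 (v = 2 - 119 = -117)
g = 10 (g = -(-15)/3 + 5 = -3*(-5/3) + 5 = 5 + 5 = 10)
(g + v)² = (10 - 117)² = (-107)² = 11449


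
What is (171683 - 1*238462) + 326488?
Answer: 259709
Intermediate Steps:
(171683 - 1*238462) + 326488 = (171683 - 238462) + 326488 = -66779 + 326488 = 259709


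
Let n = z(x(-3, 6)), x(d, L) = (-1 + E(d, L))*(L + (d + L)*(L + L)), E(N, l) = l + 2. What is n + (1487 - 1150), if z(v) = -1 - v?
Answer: 42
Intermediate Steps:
E(N, l) = 2 + l
x(d, L) = (1 + L)*(L + 2*L*(L + d)) (x(d, L) = (-1 + (2 + L))*(L + (d + L)*(L + L)) = (1 + L)*(L + (L + d)*(2*L)) = (1 + L)*(L + 2*L*(L + d)))
n = -295 (n = -1 - 6*(1 + 2*(-3) + 2*6² + 3*6 + 2*6*(-3)) = -1 - 6*(1 - 6 + 2*36 + 18 - 36) = -1 - 6*(1 - 6 + 72 + 18 - 36) = -1 - 6*49 = -1 - 1*294 = -1 - 294 = -295)
n + (1487 - 1150) = -295 + (1487 - 1150) = -295 + 337 = 42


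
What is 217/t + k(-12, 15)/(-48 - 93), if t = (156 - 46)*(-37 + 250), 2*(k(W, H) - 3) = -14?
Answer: 13813/367070 ≈ 0.037630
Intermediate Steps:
k(W, H) = -4 (k(W, H) = 3 + (½)*(-14) = 3 - 7 = -4)
t = 23430 (t = 110*213 = 23430)
217/t + k(-12, 15)/(-48 - 93) = 217/23430 - 4/(-48 - 93) = 217*(1/23430) - 4/(-141) = 217/23430 - 4*(-1/141) = 217/23430 + 4/141 = 13813/367070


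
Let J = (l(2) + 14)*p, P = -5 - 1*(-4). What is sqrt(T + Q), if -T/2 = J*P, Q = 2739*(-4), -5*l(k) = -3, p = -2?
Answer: 4*I*sqrt(17210)/5 ≈ 104.95*I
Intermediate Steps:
l(k) = 3/5 (l(k) = -1/5*(-3) = 3/5)
P = -1 (P = -5 + 4 = -1)
J = -146/5 (J = (3/5 + 14)*(-2) = (73/5)*(-2) = -146/5 ≈ -29.200)
Q = -10956
T = -292/5 (T = -(-292)*(-1)/5 = -2*146/5 = -292/5 ≈ -58.400)
sqrt(T + Q) = sqrt(-292/5 - 10956) = sqrt(-55072/5) = 4*I*sqrt(17210)/5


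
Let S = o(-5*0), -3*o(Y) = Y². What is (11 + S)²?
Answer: 121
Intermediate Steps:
o(Y) = -Y²/3
S = 0 (S = -(-5*0)²/3 = -⅓*0² = -⅓*0 = 0)
(11 + S)² = (11 + 0)² = 11² = 121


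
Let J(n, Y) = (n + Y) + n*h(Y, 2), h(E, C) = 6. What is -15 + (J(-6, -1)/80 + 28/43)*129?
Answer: -27/80 ≈ -0.33750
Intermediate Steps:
J(n, Y) = Y + 7*n (J(n, Y) = (n + Y) + n*6 = (Y + n) + 6*n = Y + 7*n)
-15 + (J(-6, -1)/80 + 28/43)*129 = -15 + ((-1 + 7*(-6))/80 + 28/43)*129 = -15 + ((-1 - 42)*(1/80) + 28*(1/43))*129 = -15 + (-43*1/80 + 28/43)*129 = -15 + (-43/80 + 28/43)*129 = -15 + (391/3440)*129 = -15 + 1173/80 = -27/80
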